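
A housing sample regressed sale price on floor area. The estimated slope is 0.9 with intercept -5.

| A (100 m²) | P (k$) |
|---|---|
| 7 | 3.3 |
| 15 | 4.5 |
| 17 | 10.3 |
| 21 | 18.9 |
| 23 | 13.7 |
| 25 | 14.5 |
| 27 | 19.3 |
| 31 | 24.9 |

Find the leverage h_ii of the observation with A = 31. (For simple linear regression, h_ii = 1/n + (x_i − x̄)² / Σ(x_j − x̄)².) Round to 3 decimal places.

Ā = (7 + 15 + 17 + 21 + 23 + 25 + 27 + 31)/8 = 20.75
Σ(A − Ā)² = 189.062 + 33.0625 + 14.0625 + 0.0625 + 5.0625 + 18.0625 + 39.0625 + 105.062 = 403.5
h = 1/8 + (10.25)²/403.5 = 0.125 + 0.260378 = 0.385

h = 0.385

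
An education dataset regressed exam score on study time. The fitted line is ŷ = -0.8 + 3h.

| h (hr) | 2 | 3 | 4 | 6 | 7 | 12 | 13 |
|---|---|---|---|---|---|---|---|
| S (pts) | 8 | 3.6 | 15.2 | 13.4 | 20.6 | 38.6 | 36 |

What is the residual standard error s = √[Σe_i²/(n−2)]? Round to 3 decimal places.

h=2: ŷ = -0.8 + 3·2 = 5.2; e = 8 − 5.2 = 2.8
h=3: ŷ = -0.8 + 3·3 = 8.2; e = 3.6 − 8.2 = -4.6
h=4: ŷ = -0.8 + 3·4 = 11.2; e = 15.2 − 11.2 = 4
h=6: ŷ = -0.8 + 3·6 = 17.2; e = 13.4 − 17.2 = -3.8
h=7: ŷ = -0.8 + 3·7 = 20.2; e = 20.6 − 20.2 = 0.4
h=12: ŷ = -0.8 + 3·12 = 35.2; e = 38.6 − 35.2 = 3.4
h=13: ŷ = -0.8 + 3·13 = 38.2; e = 36 − 38.2 = -2.2
SSE = 7.84 + 21.16 + 16 + 14.44 + 0.16 + 11.56 + 4.84 = 76
s = √(76/5) = √15.2 ≈ 3.899

s = 3.899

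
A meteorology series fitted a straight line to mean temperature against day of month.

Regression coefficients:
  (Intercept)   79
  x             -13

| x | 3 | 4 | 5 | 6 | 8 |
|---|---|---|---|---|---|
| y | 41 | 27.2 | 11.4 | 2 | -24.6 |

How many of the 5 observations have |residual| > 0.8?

3

x=3: ŷ = 79 − 13·3 = 40; r = 41 − 40 = 1
x=4: ŷ = 79 − 13·4 = 27; r = 27.2 − 27 = 0.2
x=5: ŷ = 79 − 13·5 = 14; r = 11.4 − 14 = -2.6
x=6: ŷ = 79 − 13·6 = 1; r = 2 − 1 = 1
x=8: ŷ = 79 − 13·8 = -25; r = -24.6 − (-25) = 0.4
|r| > 0.8: x=3 (|r|=1), x=5 (|r|=2.6), x=6 (|r|=1) → 3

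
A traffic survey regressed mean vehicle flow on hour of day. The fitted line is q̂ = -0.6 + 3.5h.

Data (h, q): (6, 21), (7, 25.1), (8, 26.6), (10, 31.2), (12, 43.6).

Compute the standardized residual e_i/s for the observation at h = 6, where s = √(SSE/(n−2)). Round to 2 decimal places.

0.25

h=6: q̂ = -0.6 + 3.5·6 = 20.4; e = 21 − 20.4 = 0.6
h=7: q̂ = -0.6 + 3.5·7 = 23.9; e = 25.1 − 23.9 = 1.2
h=8: q̂ = -0.6 + 3.5·8 = 27.4; e = 26.6 − 27.4 = -0.8
h=10: q̂ = -0.6 + 3.5·10 = 34.4; e = 31.2 − 34.4 = -3.2
h=12: q̂ = -0.6 + 3.5·12 = 41.4; e = 43.6 − 41.4 = 2.2
SSE = 0.36 + 1.44 + 0.64 + 10.24 + 4.84 = 17.52
s = √(17.52/3) = 2.41661
e/s = 0.6 / 2.41661 = 0.25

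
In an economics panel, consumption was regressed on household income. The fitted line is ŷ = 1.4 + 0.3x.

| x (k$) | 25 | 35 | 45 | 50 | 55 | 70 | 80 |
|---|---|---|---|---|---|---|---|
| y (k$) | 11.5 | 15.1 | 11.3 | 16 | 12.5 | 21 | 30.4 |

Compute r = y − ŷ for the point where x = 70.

r = -1.4

ŷ = 1.4 + 0.3·70 = 22.4
r = 21 − 22.4 = -1.4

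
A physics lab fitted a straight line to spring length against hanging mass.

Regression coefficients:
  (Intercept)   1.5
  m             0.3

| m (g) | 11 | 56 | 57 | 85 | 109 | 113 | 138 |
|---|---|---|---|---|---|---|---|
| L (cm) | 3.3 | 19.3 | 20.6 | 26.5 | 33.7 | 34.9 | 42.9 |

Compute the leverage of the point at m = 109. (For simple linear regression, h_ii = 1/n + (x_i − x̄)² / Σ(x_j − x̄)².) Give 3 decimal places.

m̄ = (11 + 56 + 57 + 85 + 109 + 113 + 138)/7 = 81.2857
Σ(m − m̄)² = 4940.08 + 639.367 + 589.796 + 13.7959 + 768.082 + 1005.8 + 3216.51 = 11173.4
h = 1/7 + (27.7143)²/11173.4 = 0.142857 + 0.0687418 = 0.212

h = 0.212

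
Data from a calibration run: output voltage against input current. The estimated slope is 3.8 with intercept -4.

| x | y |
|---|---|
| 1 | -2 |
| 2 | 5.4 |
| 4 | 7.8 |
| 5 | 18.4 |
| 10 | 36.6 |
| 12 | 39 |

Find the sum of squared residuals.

SSE = 43.12

x=1: ŷ = -4 + 3.8·1 = -0.2; e = -2 − (-0.2) = -1.8
x=2: ŷ = -4 + 3.8·2 = 3.6; e = 5.4 − 3.6 = 1.8
x=4: ŷ = -4 + 3.8·4 = 11.2; e = 7.8 − 11.2 = -3.4
x=5: ŷ = -4 + 3.8·5 = 15; e = 18.4 − 15 = 3.4
x=10: ŷ = -4 + 3.8·10 = 34; e = 36.6 − 34 = 2.6
x=12: ŷ = -4 + 3.8·12 = 41.6; e = 39 − 41.6 = -2.6
SSE = 3.24 + 3.24 + 11.56 + 11.56 + 6.76 + 6.76 = 43.12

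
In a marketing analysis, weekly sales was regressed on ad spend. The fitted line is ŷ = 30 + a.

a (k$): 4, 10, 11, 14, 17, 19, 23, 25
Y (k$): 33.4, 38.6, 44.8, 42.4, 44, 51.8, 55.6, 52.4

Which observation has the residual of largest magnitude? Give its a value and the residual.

a = 11, r = 3.8

a=4: ŷ = 30 + 4 = 34; r = 33.4 − 34 = -0.6
a=10: ŷ = 30 + 10 = 40; r = 38.6 − 40 = -1.4
a=11: ŷ = 30 + 11 = 41; r = 44.8 − 41 = 3.8
a=14: ŷ = 30 + 14 = 44; r = 42.4 − 44 = -1.6
a=17: ŷ = 30 + 17 = 47; r = 44 − 47 = -3
a=19: ŷ = 30 + 19 = 49; r = 51.8 − 49 = 2.8
a=23: ŷ = 30 + 23 = 53; r = 55.6 − 53 = 2.6
a=25: ŷ = 30 + 25 = 55; r = 52.4 − 55 = -2.6
Largest |r| is 3.8 at a = 11, residual 3.8.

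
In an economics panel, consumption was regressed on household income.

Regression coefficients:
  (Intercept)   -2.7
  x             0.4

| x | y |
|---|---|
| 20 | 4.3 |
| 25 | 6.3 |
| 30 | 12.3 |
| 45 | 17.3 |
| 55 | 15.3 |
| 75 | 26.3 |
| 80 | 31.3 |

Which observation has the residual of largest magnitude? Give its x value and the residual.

x = 55, r = -4

x=20: ŷ = -2.7 + 0.4·20 = 5.3; r = 4.3 − 5.3 = -1
x=25: ŷ = -2.7 + 0.4·25 = 7.3; r = 6.3 − 7.3 = -1
x=30: ŷ = -2.7 + 0.4·30 = 9.3; r = 12.3 − 9.3 = 3
x=45: ŷ = -2.7 + 0.4·45 = 15.3; r = 17.3 − 15.3 = 2
x=55: ŷ = -2.7 + 0.4·55 = 19.3; r = 15.3 − 19.3 = -4
x=75: ŷ = -2.7 + 0.4·75 = 27.3; r = 26.3 − 27.3 = -1
x=80: ŷ = -2.7 + 0.4·80 = 29.3; r = 31.3 − 29.3 = 2
Largest |r| is 4 at x = 55, residual -4.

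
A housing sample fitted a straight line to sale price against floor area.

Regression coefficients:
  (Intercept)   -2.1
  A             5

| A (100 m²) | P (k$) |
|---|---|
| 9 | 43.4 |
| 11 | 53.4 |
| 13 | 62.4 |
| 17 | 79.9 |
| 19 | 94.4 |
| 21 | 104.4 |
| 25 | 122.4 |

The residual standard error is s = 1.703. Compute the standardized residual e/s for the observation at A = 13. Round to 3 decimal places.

-0.294

ŷ = -2.1 + 5·13 = 62.9
e = 62.4 − 62.9 = -0.5
e/s = -0.5 / 1.703 = -0.294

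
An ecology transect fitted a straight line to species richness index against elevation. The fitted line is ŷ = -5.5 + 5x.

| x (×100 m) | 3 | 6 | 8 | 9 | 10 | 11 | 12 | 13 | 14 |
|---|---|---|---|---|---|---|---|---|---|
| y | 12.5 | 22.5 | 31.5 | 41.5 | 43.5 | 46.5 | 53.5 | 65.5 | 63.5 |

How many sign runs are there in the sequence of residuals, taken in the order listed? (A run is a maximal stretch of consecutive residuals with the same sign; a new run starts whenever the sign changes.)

x=3: ŷ = -5.5 + 5·3 = 9.5; e = 12.5 − 9.5 = 3
x=6: ŷ = -5.5 + 5·6 = 24.5; e = 22.5 − 24.5 = -2
x=8: ŷ = -5.5 + 5·8 = 34.5; e = 31.5 − 34.5 = -3
x=9: ŷ = -5.5 + 5·9 = 39.5; e = 41.5 − 39.5 = 2
x=10: ŷ = -5.5 + 5·10 = 44.5; e = 43.5 − 44.5 = -1
x=11: ŷ = -5.5 + 5·11 = 49.5; e = 46.5 − 49.5 = -3
x=12: ŷ = -5.5 + 5·12 = 54.5; e = 53.5 − 54.5 = -1
x=13: ŷ = -5.5 + 5·13 = 59.5; e = 65.5 − 59.5 = 6
x=14: ŷ = -5.5 + 5·14 = 64.5; e = 63.5 − 64.5 = -1
Signs: + − − + − − − + −
Runs: +×1, −×2, +×1, −×3, +×1, −×1 → 6

6 runs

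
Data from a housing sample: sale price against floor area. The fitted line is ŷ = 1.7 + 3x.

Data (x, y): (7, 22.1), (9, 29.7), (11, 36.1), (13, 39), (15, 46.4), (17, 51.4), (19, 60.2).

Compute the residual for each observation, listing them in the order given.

x=7: ŷ = 1.7 + 3·7 = 22.7; e = 22.1 − 22.7 = -0.6
x=9: ŷ = 1.7 + 3·9 = 28.7; e = 29.7 − 28.7 = 1
x=11: ŷ = 1.7 + 3·11 = 34.7; e = 36.1 − 34.7 = 1.4
x=13: ŷ = 1.7 + 3·13 = 40.7; e = 39 − 40.7 = -1.7
x=15: ŷ = 1.7 + 3·15 = 46.7; e = 46.4 − 46.7 = -0.3
x=17: ŷ = 1.7 + 3·17 = 52.7; e = 51.4 − 52.7 = -1.3
x=19: ŷ = 1.7 + 3·19 = 58.7; e = 60.2 − 58.7 = 1.5

-0.6, 1, 1.4, -1.7, -0.3, -1.3, 1.5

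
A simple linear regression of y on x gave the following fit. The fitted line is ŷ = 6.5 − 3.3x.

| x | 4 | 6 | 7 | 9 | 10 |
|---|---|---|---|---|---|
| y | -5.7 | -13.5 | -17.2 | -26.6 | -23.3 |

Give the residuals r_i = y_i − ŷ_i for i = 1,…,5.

x=4: ŷ = 6.5 − 3.3·4 = -6.7; r = -5.7 − (-6.7) = 1
x=6: ŷ = 6.5 − 3.3·6 = -13.3; r = -13.5 − (-13.3) = -0.2
x=7: ŷ = 6.5 − 3.3·7 = -16.6; r = -17.2 − (-16.6) = -0.6
x=9: ŷ = 6.5 − 3.3·9 = -23.2; r = -26.6 − (-23.2) = -3.4
x=10: ŷ = 6.5 − 3.3·10 = -26.5; r = -23.3 − (-26.5) = 3.2

1, -0.2, -0.6, -3.4, 3.2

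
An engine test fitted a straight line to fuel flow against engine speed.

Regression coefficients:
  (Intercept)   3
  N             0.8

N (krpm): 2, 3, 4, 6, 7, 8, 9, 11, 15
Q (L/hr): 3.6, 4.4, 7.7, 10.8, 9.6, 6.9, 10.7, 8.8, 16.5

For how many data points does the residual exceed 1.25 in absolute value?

5

N=2: ŷ = 3 + 0.8·2 = 4.6; r = 3.6 − 4.6 = -1
N=3: ŷ = 3 + 0.8·3 = 5.4; r = 4.4 − 5.4 = -1
N=4: ŷ = 3 + 0.8·4 = 6.2; r = 7.7 − 6.2 = 1.5
N=6: ŷ = 3 + 0.8·6 = 7.8; r = 10.8 − 7.8 = 3
N=7: ŷ = 3 + 0.8·7 = 8.6; r = 9.6 − 8.6 = 1
N=8: ŷ = 3 + 0.8·8 = 9.4; r = 6.9 − 9.4 = -2.5
N=9: ŷ = 3 + 0.8·9 = 10.2; r = 10.7 − 10.2 = 0.5
N=11: ŷ = 3 + 0.8·11 = 11.8; r = 8.8 − 11.8 = -3
N=15: ŷ = 3 + 0.8·15 = 15; r = 16.5 − 15 = 1.5
|r| > 1.25: N=4 (|r|=1.5), N=6 (|r|=3), N=8 (|r|=2.5), N=11 (|r|=3), N=15 (|r|=1.5) → 5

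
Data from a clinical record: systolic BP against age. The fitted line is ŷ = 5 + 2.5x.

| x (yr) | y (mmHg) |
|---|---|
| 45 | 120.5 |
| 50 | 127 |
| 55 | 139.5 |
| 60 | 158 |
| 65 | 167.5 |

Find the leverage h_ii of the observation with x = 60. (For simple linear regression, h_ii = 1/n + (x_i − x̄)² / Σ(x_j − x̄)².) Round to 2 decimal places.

h = 0.30

x̄ = (45 + 50 + 55 + 60 + 65)/5 = 55
Σ(x − x̄)² = 100 + 25 + 0 + 25 + 100 = 250
h = 1/5 + (5)²/250 = 0.2 + 0.1 = 0.30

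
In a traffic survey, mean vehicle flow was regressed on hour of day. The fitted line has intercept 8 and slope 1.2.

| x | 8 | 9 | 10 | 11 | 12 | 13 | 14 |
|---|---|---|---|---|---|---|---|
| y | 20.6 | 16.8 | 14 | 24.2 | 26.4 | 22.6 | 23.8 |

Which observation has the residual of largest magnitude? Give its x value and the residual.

x=8: ŷ = 8 + 1.2·8 = 17.6; e = 20.6 − 17.6 = 3
x=9: ŷ = 8 + 1.2·9 = 18.8; e = 16.8 − 18.8 = -2
x=10: ŷ = 8 + 1.2·10 = 20; e = 14 − 20 = -6
x=11: ŷ = 8 + 1.2·11 = 21.2; e = 24.2 − 21.2 = 3
x=12: ŷ = 8 + 1.2·12 = 22.4; e = 26.4 − 22.4 = 4
x=13: ŷ = 8 + 1.2·13 = 23.6; e = 22.6 − 23.6 = -1
x=14: ŷ = 8 + 1.2·14 = 24.8; e = 23.8 − 24.8 = -1
Largest |e| is 6 at x = 10, residual -6.

x = 10, e = -6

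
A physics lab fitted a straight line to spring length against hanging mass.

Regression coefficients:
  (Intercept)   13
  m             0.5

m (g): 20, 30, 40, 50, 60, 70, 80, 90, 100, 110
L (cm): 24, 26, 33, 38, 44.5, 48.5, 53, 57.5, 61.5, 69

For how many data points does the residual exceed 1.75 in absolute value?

m=20: ŷ = 13 + 0.5·20 = 23; e = 24 − 23 = 1
m=30: ŷ = 13 + 0.5·30 = 28; e = 26 − 28 = -2
m=40: ŷ = 13 + 0.5·40 = 33; e = 33 − 33 = 0
m=50: ŷ = 13 + 0.5·50 = 38; e = 38 − 38 = 0
m=60: ŷ = 13 + 0.5·60 = 43; e = 44.5 − 43 = 1.5
m=70: ŷ = 13 + 0.5·70 = 48; e = 48.5 − 48 = 0.5
m=80: ŷ = 13 + 0.5·80 = 53; e = 53 − 53 = 0
m=90: ŷ = 13 + 0.5·90 = 58; e = 57.5 − 58 = -0.5
m=100: ŷ = 13 + 0.5·100 = 63; e = 61.5 − 63 = -1.5
m=110: ŷ = 13 + 0.5·110 = 68; e = 69 − 68 = 1
|e| > 1.75: m=30 (|e|=2) → 1

1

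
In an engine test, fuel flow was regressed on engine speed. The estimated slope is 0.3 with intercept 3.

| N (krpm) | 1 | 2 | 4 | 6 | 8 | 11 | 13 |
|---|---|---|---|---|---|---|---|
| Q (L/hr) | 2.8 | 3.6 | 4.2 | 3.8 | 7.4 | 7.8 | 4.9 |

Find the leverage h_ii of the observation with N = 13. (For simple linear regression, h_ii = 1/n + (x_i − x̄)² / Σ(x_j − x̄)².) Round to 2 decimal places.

h = 0.50

N̄ = (1 + 2 + 4 + 6 + 8 + 11 + 13)/7 = 6.42857
Σ(N − N̄)² = 29.4694 + 19.6122 + 5.89796 + 0.183673 + 2.46939 + 20.898 + 43.1837 = 121.714
h = 1/7 + (6.57143)²/121.714 = 0.142857 + 0.354795 = 0.50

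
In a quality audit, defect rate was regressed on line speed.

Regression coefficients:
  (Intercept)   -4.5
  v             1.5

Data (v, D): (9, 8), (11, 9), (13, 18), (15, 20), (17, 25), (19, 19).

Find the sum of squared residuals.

v=9: ŷ = -4.5 + 1.5·9 = 9; r = 8 − 9 = -1
v=11: ŷ = -4.5 + 1.5·11 = 12; r = 9 − 12 = -3
v=13: ŷ = -4.5 + 1.5·13 = 15; r = 18 − 15 = 3
v=15: ŷ = -4.5 + 1.5·15 = 18; r = 20 − 18 = 2
v=17: ŷ = -4.5 + 1.5·17 = 21; r = 25 − 21 = 4
v=19: ŷ = -4.5 + 1.5·19 = 24; r = 19 − 24 = -5
SSE = 1 + 9 + 9 + 4 + 16 + 25 = 64

SSE = 64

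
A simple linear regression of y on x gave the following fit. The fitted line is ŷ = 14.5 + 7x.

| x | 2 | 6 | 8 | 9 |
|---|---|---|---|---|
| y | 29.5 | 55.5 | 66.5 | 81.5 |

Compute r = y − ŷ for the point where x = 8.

r = -4

ŷ = 14.5 + 7·8 = 70.5
r = 66.5 − 70.5 = -4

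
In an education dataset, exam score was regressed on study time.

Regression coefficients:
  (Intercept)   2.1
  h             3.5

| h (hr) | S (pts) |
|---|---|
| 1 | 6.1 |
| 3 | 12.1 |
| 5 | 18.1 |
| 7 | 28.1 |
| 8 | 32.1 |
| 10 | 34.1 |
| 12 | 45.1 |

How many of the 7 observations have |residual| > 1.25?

h=1: Ŝ = 2.1 + 3.5·1 = 5.6; e = 6.1 − 5.6 = 0.5
h=3: Ŝ = 2.1 + 3.5·3 = 12.6; e = 12.1 − 12.6 = -0.5
h=5: Ŝ = 2.1 + 3.5·5 = 19.6; e = 18.1 − 19.6 = -1.5
h=7: Ŝ = 2.1 + 3.5·7 = 26.6; e = 28.1 − 26.6 = 1.5
h=8: Ŝ = 2.1 + 3.5·8 = 30.1; e = 32.1 − 30.1 = 2
h=10: Ŝ = 2.1 + 3.5·10 = 37.1; e = 34.1 − 37.1 = -3
h=12: Ŝ = 2.1 + 3.5·12 = 44.1; e = 45.1 − 44.1 = 1
|e| > 1.25: h=5 (|e|=1.5), h=7 (|e|=1.5), h=8 (|e|=2), h=10 (|e|=3) → 4

4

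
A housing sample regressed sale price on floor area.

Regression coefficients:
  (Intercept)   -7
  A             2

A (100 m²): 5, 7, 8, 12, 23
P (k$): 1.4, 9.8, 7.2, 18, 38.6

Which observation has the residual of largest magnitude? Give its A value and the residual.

A = 7, r = 2.8

A=5: P̂ = -7 + 2·5 = 3; r = 1.4 − 3 = -1.6
A=7: P̂ = -7 + 2·7 = 7; r = 9.8 − 7 = 2.8
A=8: P̂ = -7 + 2·8 = 9; r = 7.2 − 9 = -1.8
A=12: P̂ = -7 + 2·12 = 17; r = 18 − 17 = 1
A=23: P̂ = -7 + 2·23 = 39; r = 38.6 − 39 = -0.4
Largest |r| is 2.8 at A = 7, residual 2.8.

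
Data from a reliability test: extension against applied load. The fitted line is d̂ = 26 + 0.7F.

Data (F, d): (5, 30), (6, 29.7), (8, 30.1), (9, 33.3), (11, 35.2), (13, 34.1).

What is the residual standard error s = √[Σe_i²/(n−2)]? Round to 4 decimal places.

s = 1.3229

F=5: d̂ = 26 + 0.7·5 = 29.5; e = 30 − 29.5 = 0.5
F=6: d̂ = 26 + 0.7·6 = 30.2; e = 29.7 − 30.2 = -0.5
F=8: d̂ = 26 + 0.7·8 = 31.6; e = 30.1 − 31.6 = -1.5
F=9: d̂ = 26 + 0.7·9 = 32.3; e = 33.3 − 32.3 = 1
F=11: d̂ = 26 + 0.7·11 = 33.7; e = 35.2 − 33.7 = 1.5
F=13: d̂ = 26 + 0.7·13 = 35.1; e = 34.1 − 35.1 = -1
SSE = 0.25 + 0.25 + 2.25 + 1 + 2.25 + 1 = 7
s = √(7/4) = √1.75 ≈ 1.3229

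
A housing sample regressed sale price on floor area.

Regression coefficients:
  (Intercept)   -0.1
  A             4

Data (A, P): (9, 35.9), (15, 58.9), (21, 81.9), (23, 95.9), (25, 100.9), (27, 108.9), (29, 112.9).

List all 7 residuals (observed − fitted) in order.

0, -1, -2, 4, 1, 1, -3

A=9: P̂ = -0.1 + 4·9 = 35.9; e = 35.9 − 35.9 = 0
A=15: P̂ = -0.1 + 4·15 = 59.9; e = 58.9 − 59.9 = -1
A=21: P̂ = -0.1 + 4·21 = 83.9; e = 81.9 − 83.9 = -2
A=23: P̂ = -0.1 + 4·23 = 91.9; e = 95.9 − 91.9 = 4
A=25: P̂ = -0.1 + 4·25 = 99.9; e = 100.9 − 99.9 = 1
A=27: P̂ = -0.1 + 4·27 = 107.9; e = 108.9 − 107.9 = 1
A=29: P̂ = -0.1 + 4·29 = 115.9; e = 112.9 − 115.9 = -3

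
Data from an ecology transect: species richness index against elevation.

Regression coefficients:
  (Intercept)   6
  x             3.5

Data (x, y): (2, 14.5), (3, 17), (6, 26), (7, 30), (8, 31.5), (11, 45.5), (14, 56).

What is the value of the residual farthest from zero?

r = -2.5

x=2: ŷ = 6 + 3.5·2 = 13; r = 14.5 − 13 = 1.5
x=3: ŷ = 6 + 3.5·3 = 16.5; r = 17 − 16.5 = 0.5
x=6: ŷ = 6 + 3.5·6 = 27; r = 26 − 27 = -1
x=7: ŷ = 6 + 3.5·7 = 30.5; r = 30 − 30.5 = -0.5
x=8: ŷ = 6 + 3.5·8 = 34; r = 31.5 − 34 = -2.5
x=11: ŷ = 6 + 3.5·11 = 44.5; r = 45.5 − 44.5 = 1
x=14: ŷ = 6 + 3.5·14 = 55; r = 56 − 55 = 1
Largest |r| is 2.5 at x = 8, residual -2.5.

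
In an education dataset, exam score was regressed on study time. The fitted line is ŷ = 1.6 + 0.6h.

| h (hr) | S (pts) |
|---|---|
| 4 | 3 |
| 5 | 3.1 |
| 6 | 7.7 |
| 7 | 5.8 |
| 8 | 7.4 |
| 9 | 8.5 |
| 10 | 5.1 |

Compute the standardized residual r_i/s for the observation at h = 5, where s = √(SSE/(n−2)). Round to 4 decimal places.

h=4: ŷ = 1.6 + 0.6·4 = 4; r = 3 − 4 = -1
h=5: ŷ = 1.6 + 0.6·5 = 4.6; r = 3.1 − 4.6 = -1.5
h=6: ŷ = 1.6 + 0.6·6 = 5.2; r = 7.7 − 5.2 = 2.5
h=7: ŷ = 1.6 + 0.6·7 = 5.8; r = 5.8 − 5.8 = 0
h=8: ŷ = 1.6 + 0.6·8 = 6.4; r = 7.4 − 6.4 = 1
h=9: ŷ = 1.6 + 0.6·9 = 7; r = 8.5 − 7 = 1.5
h=10: ŷ = 1.6 + 0.6·10 = 7.6; r = 5.1 − 7.6 = -2.5
SSE = 1 + 2.25 + 6.25 + 0 + 1 + 2.25 + 6.25 = 19
s = √(19/5) = 1.94936
r/s = -1.5 / 1.94936 = -0.7695

-0.7695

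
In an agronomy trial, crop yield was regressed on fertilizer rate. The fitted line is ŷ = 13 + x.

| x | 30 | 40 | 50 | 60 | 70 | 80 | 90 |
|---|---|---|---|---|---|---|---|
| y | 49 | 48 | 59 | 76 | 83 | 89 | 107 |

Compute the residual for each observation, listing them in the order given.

6, -5, -4, 3, 0, -4, 4

x=30: ŷ = 13 + 30 = 43; r = 49 − 43 = 6
x=40: ŷ = 13 + 40 = 53; r = 48 − 53 = -5
x=50: ŷ = 13 + 50 = 63; r = 59 − 63 = -4
x=60: ŷ = 13 + 60 = 73; r = 76 − 73 = 3
x=70: ŷ = 13 + 70 = 83; r = 83 − 83 = 0
x=80: ŷ = 13 + 80 = 93; r = 89 − 93 = -4
x=90: ŷ = 13 + 90 = 103; r = 107 − 103 = 4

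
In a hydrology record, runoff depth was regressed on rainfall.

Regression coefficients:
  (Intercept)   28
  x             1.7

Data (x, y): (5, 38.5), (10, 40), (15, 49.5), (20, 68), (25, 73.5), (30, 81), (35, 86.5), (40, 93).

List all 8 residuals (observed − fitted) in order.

2, -5, -4, 6, 3, 2, -1, -3

x=5: ŷ = 28 + 1.7·5 = 36.5; r = 38.5 − 36.5 = 2
x=10: ŷ = 28 + 1.7·10 = 45; r = 40 − 45 = -5
x=15: ŷ = 28 + 1.7·15 = 53.5; r = 49.5 − 53.5 = -4
x=20: ŷ = 28 + 1.7·20 = 62; r = 68 − 62 = 6
x=25: ŷ = 28 + 1.7·25 = 70.5; r = 73.5 − 70.5 = 3
x=30: ŷ = 28 + 1.7·30 = 79; r = 81 − 79 = 2
x=35: ŷ = 28 + 1.7·35 = 87.5; r = 86.5 − 87.5 = -1
x=40: ŷ = 28 + 1.7·40 = 96; r = 93 − 96 = -3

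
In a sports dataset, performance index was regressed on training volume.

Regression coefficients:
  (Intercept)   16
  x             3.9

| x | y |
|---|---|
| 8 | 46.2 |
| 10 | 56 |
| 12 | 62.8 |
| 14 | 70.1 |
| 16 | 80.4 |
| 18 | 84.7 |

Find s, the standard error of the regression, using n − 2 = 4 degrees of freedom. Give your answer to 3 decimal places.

x=8: ŷ = 16 + 3.9·8 = 47.2; r = 46.2 − 47.2 = -1
x=10: ŷ = 16 + 3.9·10 = 55; r = 56 − 55 = 1
x=12: ŷ = 16 + 3.9·12 = 62.8; r = 62.8 − 62.8 = 0
x=14: ŷ = 16 + 3.9·14 = 70.6; r = 70.1 − 70.6 = -0.5
x=16: ŷ = 16 + 3.9·16 = 78.4; r = 80.4 − 78.4 = 2
x=18: ŷ = 16 + 3.9·18 = 86.2; r = 84.7 − 86.2 = -1.5
SSE = 1 + 1 + 0 + 0.25 + 4 + 2.25 = 8.5
s = √(8.5/4) = √2.125 ≈ 1.458

s = 1.458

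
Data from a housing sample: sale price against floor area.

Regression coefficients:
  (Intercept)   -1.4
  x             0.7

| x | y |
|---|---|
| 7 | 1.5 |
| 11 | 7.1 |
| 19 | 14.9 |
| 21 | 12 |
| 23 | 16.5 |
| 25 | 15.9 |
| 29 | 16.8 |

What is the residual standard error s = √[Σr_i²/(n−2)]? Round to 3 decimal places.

s = 2.146

x=7: ŷ = -1.4 + 0.7·7 = 3.5; r = 1.5 − 3.5 = -2
x=11: ŷ = -1.4 + 0.7·11 = 6.3; r = 7.1 − 6.3 = 0.8
x=19: ŷ = -1.4 + 0.7·19 = 11.9; r = 14.9 − 11.9 = 3
x=21: ŷ = -1.4 + 0.7·21 = 13.3; r = 12 − 13.3 = -1.3
x=23: ŷ = -1.4 + 0.7·23 = 14.7; r = 16.5 − 14.7 = 1.8
x=25: ŷ = -1.4 + 0.7·25 = 16.1; r = 15.9 − 16.1 = -0.2
x=29: ŷ = -1.4 + 0.7·29 = 18.9; r = 16.8 − 18.9 = -2.1
SSE = 4 + 0.64 + 9 + 1.69 + 3.24 + 0.04 + 4.41 = 23.02
s = √(23.02/5) = √4.604 ≈ 2.146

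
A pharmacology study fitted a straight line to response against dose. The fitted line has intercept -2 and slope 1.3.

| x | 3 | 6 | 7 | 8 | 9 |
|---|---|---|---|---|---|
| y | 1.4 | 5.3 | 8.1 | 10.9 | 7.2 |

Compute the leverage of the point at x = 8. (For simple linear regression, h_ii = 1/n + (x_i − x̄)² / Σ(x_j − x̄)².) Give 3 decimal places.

x̄ = (3 + 6 + 7 + 8 + 9)/5 = 6.6
Σ(x − x̄)² = 12.96 + 0.36 + 0.16 + 1.96 + 5.76 = 21.2
h = 1/5 + (1.4)²/21.2 = 0.2 + 0.0924528 = 0.292

h = 0.292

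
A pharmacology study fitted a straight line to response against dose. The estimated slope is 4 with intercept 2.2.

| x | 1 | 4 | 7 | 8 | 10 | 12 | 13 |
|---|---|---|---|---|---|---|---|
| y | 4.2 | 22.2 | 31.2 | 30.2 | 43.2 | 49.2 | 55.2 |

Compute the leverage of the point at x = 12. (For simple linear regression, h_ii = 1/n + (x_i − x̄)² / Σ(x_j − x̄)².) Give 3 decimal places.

x̄ = (1 + 4 + 7 + 8 + 10 + 12 + 13)/7 = 7.85714
Σ(x − x̄)² = 47.0204 + 14.8776 + 0.734694 + 0.0204082 + 4.59184 + 17.1633 + 26.449 = 110.857
h = 1/7 + (4.14286)²/110.857 = 0.142857 + 0.154823 = 0.298

h = 0.298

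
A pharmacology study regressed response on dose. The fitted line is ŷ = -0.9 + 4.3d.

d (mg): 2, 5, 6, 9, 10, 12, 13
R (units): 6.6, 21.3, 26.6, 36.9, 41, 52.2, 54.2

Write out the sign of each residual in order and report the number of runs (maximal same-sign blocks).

d=2: ŷ = -0.9 + 4.3·2 = 7.7; e = 6.6 − 7.7 = -1.1
d=5: ŷ = -0.9 + 4.3·5 = 20.6; e = 21.3 − 20.6 = 0.7
d=6: ŷ = -0.9 + 4.3·6 = 24.9; e = 26.6 − 24.9 = 1.7
d=9: ŷ = -0.9 + 4.3·9 = 37.8; e = 36.9 − 37.8 = -0.9
d=10: ŷ = -0.9 + 4.3·10 = 42.1; e = 41 − 42.1 = -1.1
d=12: ŷ = -0.9 + 4.3·12 = 50.7; e = 52.2 − 50.7 = 1.5
d=13: ŷ = -0.9 + 4.3·13 = 55; e = 54.2 − 55 = -0.8
Signs: − + + − − + −
Runs: −×1, +×2, −×2, +×1, −×1 → 5

5 runs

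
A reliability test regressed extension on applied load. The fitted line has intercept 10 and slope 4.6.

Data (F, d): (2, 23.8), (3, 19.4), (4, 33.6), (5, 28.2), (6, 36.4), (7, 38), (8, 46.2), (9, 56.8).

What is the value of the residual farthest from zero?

F=2: ŷ = 10 + 4.6·2 = 19.2; r = 23.8 − 19.2 = 4.6
F=3: ŷ = 10 + 4.6·3 = 23.8; r = 19.4 − 23.8 = -4.4
F=4: ŷ = 10 + 4.6·4 = 28.4; r = 33.6 − 28.4 = 5.2
F=5: ŷ = 10 + 4.6·5 = 33; r = 28.2 − 33 = -4.8
F=6: ŷ = 10 + 4.6·6 = 37.6; r = 36.4 − 37.6 = -1.2
F=7: ŷ = 10 + 4.6·7 = 42.2; r = 38 − 42.2 = -4.2
F=8: ŷ = 10 + 4.6·8 = 46.8; r = 46.2 − 46.8 = -0.6
F=9: ŷ = 10 + 4.6·9 = 51.4; r = 56.8 − 51.4 = 5.4
Largest |r| is 5.4 at F = 9, residual 5.4.

r = 5.4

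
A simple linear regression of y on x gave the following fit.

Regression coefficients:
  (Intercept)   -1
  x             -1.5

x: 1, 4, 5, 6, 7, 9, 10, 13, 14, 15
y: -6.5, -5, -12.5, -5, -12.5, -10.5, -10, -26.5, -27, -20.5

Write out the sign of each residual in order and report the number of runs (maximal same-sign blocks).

x=1: ŷ = -1 − 1.5·1 = -2.5; e = -6.5 − (-2.5) = -4
x=4: ŷ = -1 − 1.5·4 = -7; e = -5 − (-7) = 2
x=5: ŷ = -1 − 1.5·5 = -8.5; e = -12.5 − (-8.5) = -4
x=6: ŷ = -1 − 1.5·6 = -10; e = -5 − (-10) = 5
x=7: ŷ = -1 − 1.5·7 = -11.5; e = -12.5 − (-11.5) = -1
x=9: ŷ = -1 − 1.5·9 = -14.5; e = -10.5 − (-14.5) = 4
x=10: ŷ = -1 − 1.5·10 = -16; e = -10 − (-16) = 6
x=13: ŷ = -1 − 1.5·13 = -20.5; e = -26.5 − (-20.5) = -6
x=14: ŷ = -1 − 1.5·14 = -22; e = -27 − (-22) = -5
x=15: ŷ = -1 − 1.5·15 = -23.5; e = -20.5 − (-23.5) = 3
Signs: − + − + − + + − − +
Runs: −×1, +×1, −×1, +×1, −×1, +×2, −×2, +×1 → 8

8 runs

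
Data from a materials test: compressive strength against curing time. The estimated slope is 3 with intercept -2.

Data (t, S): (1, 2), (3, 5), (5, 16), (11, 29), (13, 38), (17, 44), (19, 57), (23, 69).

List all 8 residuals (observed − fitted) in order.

1, -2, 3, -2, 1, -5, 2, 2

t=1: ŷ = -2 + 3·1 = 1; e = 2 − 1 = 1
t=3: ŷ = -2 + 3·3 = 7; e = 5 − 7 = -2
t=5: ŷ = -2 + 3·5 = 13; e = 16 − 13 = 3
t=11: ŷ = -2 + 3·11 = 31; e = 29 − 31 = -2
t=13: ŷ = -2 + 3·13 = 37; e = 38 − 37 = 1
t=17: ŷ = -2 + 3·17 = 49; e = 44 − 49 = -5
t=19: ŷ = -2 + 3·19 = 55; e = 57 − 55 = 2
t=23: ŷ = -2 + 3·23 = 67; e = 69 − 67 = 2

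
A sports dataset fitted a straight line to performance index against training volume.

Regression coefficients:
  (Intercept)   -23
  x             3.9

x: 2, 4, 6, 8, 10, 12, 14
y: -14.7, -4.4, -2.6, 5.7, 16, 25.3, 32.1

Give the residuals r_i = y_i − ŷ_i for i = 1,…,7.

0.5, 3, -3, -2.5, 0, 1.5, 0.5

x=2: ŷ = -23 + 3.9·2 = -15.2; r = -14.7 − (-15.2) = 0.5
x=4: ŷ = -23 + 3.9·4 = -7.4; r = -4.4 − (-7.4) = 3
x=6: ŷ = -23 + 3.9·6 = 0.4; r = -2.6 − 0.4 = -3
x=8: ŷ = -23 + 3.9·8 = 8.2; r = 5.7 − 8.2 = -2.5
x=10: ŷ = -23 + 3.9·10 = 16; r = 16 − 16 = 0
x=12: ŷ = -23 + 3.9·12 = 23.8; r = 25.3 − 23.8 = 1.5
x=14: ŷ = -23 + 3.9·14 = 31.6; r = 32.1 − 31.6 = 0.5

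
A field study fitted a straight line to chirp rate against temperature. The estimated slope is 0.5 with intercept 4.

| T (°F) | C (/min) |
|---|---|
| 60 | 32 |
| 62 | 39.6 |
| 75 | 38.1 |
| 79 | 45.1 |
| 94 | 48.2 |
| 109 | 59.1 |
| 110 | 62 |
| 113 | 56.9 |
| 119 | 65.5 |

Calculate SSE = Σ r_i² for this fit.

SSE = 73.44

T=60: ŷ = 4 + 0.5·60 = 34; r = 32 − 34 = -2
T=62: ŷ = 4 + 0.5·62 = 35; r = 39.6 − 35 = 4.6
T=75: ŷ = 4 + 0.5·75 = 41.5; r = 38.1 − 41.5 = -3.4
T=79: ŷ = 4 + 0.5·79 = 43.5; r = 45.1 − 43.5 = 1.6
T=94: ŷ = 4 + 0.5·94 = 51; r = 48.2 − 51 = -2.8
T=109: ŷ = 4 + 0.5·109 = 58.5; r = 59.1 − 58.5 = 0.6
T=110: ŷ = 4 + 0.5·110 = 59; r = 62 − 59 = 3
T=113: ŷ = 4 + 0.5·113 = 60.5; r = 56.9 − 60.5 = -3.6
T=119: ŷ = 4 + 0.5·119 = 63.5; r = 65.5 − 63.5 = 2
SSE = 4 + 21.16 + 11.56 + 2.56 + 7.84 + 0.36 + 9 + 12.96 + 4 = 73.44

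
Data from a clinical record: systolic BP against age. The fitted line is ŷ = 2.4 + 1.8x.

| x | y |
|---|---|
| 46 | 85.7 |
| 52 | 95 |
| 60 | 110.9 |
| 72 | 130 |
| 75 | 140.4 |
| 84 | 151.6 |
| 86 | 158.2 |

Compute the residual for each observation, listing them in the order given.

0.5, -1, 0.5, -2, 3, -2, 1

x=46: ŷ = 2.4 + 1.8·46 = 85.2; r = 85.7 − 85.2 = 0.5
x=52: ŷ = 2.4 + 1.8·52 = 96; r = 95 − 96 = -1
x=60: ŷ = 2.4 + 1.8·60 = 110.4; r = 110.9 − 110.4 = 0.5
x=72: ŷ = 2.4 + 1.8·72 = 132; r = 130 − 132 = -2
x=75: ŷ = 2.4 + 1.8·75 = 137.4; r = 140.4 − 137.4 = 3
x=84: ŷ = 2.4 + 1.8·84 = 153.6; r = 151.6 − 153.6 = -2
x=86: ŷ = 2.4 + 1.8·86 = 157.2; r = 158.2 − 157.2 = 1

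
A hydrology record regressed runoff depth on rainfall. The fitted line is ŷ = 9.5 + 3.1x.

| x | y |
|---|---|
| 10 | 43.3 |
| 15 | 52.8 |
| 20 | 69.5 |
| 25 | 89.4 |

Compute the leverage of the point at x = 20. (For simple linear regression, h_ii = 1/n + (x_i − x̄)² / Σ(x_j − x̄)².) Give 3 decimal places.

h = 0.300

x̄ = (10 + 15 + 20 + 25)/4 = 17.5
Σ(x − x̄)² = 56.25 + 6.25 + 6.25 + 56.25 = 125
h = 1/4 + (2.5)²/125 = 0.25 + 0.05 = 0.300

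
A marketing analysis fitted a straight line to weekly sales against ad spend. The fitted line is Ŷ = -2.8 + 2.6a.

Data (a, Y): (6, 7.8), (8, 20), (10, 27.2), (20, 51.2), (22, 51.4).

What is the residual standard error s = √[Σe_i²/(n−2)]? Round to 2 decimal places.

a=6: Ŷ = -2.8 + 2.6·6 = 12.8; e = 7.8 − 12.8 = -5
a=8: Ŷ = -2.8 + 2.6·8 = 18; e = 20 − 18 = 2
a=10: Ŷ = -2.8 + 2.6·10 = 23.2; e = 27.2 − 23.2 = 4
a=20: Ŷ = -2.8 + 2.6·20 = 49.2; e = 51.2 − 49.2 = 2
a=22: Ŷ = -2.8 + 2.6·22 = 54.4; e = 51.4 − 54.4 = -3
SSE = 25 + 4 + 16 + 4 + 9 = 58
s = √(58/3) = √19.3333 ≈ 4.40

s = 4.40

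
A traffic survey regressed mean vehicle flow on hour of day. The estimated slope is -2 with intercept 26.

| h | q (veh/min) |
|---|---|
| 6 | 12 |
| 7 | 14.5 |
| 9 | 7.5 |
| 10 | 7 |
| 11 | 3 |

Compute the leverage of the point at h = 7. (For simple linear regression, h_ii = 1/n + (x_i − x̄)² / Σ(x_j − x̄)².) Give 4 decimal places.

h̄ = (6 + 7 + 9 + 10 + 11)/5 = 8.6
Σ(h − h̄)² = 6.76 + 2.56 + 0.16 + 1.96 + 5.76 = 17.2
h = 1/5 + (-1.6)²/17.2 = 0.2 + 0.148837 = 0.3488

h = 0.3488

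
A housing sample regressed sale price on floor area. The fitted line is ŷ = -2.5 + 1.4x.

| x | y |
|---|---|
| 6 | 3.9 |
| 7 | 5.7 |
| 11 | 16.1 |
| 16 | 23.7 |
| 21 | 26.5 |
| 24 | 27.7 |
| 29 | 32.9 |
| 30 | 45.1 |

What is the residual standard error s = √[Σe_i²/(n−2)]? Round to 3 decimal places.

s = 4.110

x=6: ŷ = -2.5 + 1.4·6 = 5.9; e = 3.9 − 5.9 = -2
x=7: ŷ = -2.5 + 1.4·7 = 7.3; e = 5.7 − 7.3 = -1.6
x=11: ŷ = -2.5 + 1.4·11 = 12.9; e = 16.1 − 12.9 = 3.2
x=16: ŷ = -2.5 + 1.4·16 = 19.9; e = 23.7 − 19.9 = 3.8
x=21: ŷ = -2.5 + 1.4·21 = 26.9; e = 26.5 − 26.9 = -0.4
x=24: ŷ = -2.5 + 1.4·24 = 31.1; e = 27.7 − 31.1 = -3.4
x=29: ŷ = -2.5 + 1.4·29 = 38.1; e = 32.9 − 38.1 = -5.2
x=30: ŷ = -2.5 + 1.4·30 = 39.5; e = 45.1 − 39.5 = 5.6
SSE = 4 + 2.56 + 10.24 + 14.44 + 0.16 + 11.56 + 27.04 + 31.36 = 101.36
s = √(101.36/6) = √16.8933 ≈ 4.110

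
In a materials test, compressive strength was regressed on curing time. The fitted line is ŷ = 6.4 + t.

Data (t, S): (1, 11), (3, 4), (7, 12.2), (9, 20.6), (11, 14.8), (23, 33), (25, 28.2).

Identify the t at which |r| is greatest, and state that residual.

t = 3, r = -5.4

t=1: ŷ = 6.4 + 1 = 7.4; r = 11 − 7.4 = 3.6
t=3: ŷ = 6.4 + 3 = 9.4; r = 4 − 9.4 = -5.4
t=7: ŷ = 6.4 + 7 = 13.4; r = 12.2 − 13.4 = -1.2
t=9: ŷ = 6.4 + 9 = 15.4; r = 20.6 − 15.4 = 5.2
t=11: ŷ = 6.4 + 11 = 17.4; r = 14.8 − 17.4 = -2.6
t=23: ŷ = 6.4 + 23 = 29.4; r = 33 − 29.4 = 3.6
t=25: ŷ = 6.4 + 25 = 31.4; r = 28.2 − 31.4 = -3.2
Largest |r| is 5.4 at t = 3, residual -5.4.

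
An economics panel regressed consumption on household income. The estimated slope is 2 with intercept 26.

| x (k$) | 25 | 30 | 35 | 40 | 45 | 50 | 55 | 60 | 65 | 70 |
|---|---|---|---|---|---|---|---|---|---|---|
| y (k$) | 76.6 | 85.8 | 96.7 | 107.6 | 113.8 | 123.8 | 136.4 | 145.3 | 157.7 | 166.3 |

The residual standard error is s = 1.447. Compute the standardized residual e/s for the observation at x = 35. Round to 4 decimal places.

0.4838

ŷ = 26 + 2·35 = 96
e = 96.7 − 96 = 0.7
e/s = 0.7 / 1.447 = 0.4838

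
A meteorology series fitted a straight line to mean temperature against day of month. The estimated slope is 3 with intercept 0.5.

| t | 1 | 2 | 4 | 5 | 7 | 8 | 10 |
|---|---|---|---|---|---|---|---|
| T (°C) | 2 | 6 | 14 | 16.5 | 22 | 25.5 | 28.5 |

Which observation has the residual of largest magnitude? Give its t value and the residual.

t = 10, e = -2

t=1: ŷ = 0.5 + 3·1 = 3.5; e = 2 − 3.5 = -1.5
t=2: ŷ = 0.5 + 3·2 = 6.5; e = 6 − 6.5 = -0.5
t=4: ŷ = 0.5 + 3·4 = 12.5; e = 14 − 12.5 = 1.5
t=5: ŷ = 0.5 + 3·5 = 15.5; e = 16.5 − 15.5 = 1
t=7: ŷ = 0.5 + 3·7 = 21.5; e = 22 − 21.5 = 0.5
t=8: ŷ = 0.5 + 3·8 = 24.5; e = 25.5 − 24.5 = 1
t=10: ŷ = 0.5 + 3·10 = 30.5; e = 28.5 − 30.5 = -2
Largest |e| is 2 at t = 10, residual -2.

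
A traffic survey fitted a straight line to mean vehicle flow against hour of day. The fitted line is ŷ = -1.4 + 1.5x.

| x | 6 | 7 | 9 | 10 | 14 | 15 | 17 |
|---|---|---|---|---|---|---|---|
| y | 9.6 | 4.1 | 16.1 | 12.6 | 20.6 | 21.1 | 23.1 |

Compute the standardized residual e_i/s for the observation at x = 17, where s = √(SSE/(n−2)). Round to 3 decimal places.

x=6: ŷ = -1.4 + 1.5·6 = 7.6; e = 9.6 − 7.6 = 2
x=7: ŷ = -1.4 + 1.5·7 = 9.1; e = 4.1 − 9.1 = -5
x=9: ŷ = -1.4 + 1.5·9 = 12.1; e = 16.1 − 12.1 = 4
x=10: ŷ = -1.4 + 1.5·10 = 13.6; e = 12.6 − 13.6 = -1
x=14: ŷ = -1.4 + 1.5·14 = 19.6; e = 20.6 − 19.6 = 1
x=15: ŷ = -1.4 + 1.5·15 = 21.1; e = 21.1 − 21.1 = 0
x=17: ŷ = -1.4 + 1.5·17 = 24.1; e = 23.1 − 24.1 = -1
SSE = 4 + 25 + 16 + 1 + 1 + 0 + 1 = 48
s = √(48/5) = 3.09839
e/s = -1 / 3.09839 = -0.323

-0.323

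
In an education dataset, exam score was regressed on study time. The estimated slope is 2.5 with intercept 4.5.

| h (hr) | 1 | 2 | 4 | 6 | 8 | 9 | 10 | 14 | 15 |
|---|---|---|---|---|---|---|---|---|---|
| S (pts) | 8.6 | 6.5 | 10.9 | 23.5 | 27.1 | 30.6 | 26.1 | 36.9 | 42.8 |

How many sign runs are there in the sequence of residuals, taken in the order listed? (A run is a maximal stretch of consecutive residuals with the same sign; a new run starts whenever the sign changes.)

5 runs

h=1: ŷ = 4.5 + 2.5·1 = 7; r = 8.6 − 7 = 1.6
h=2: ŷ = 4.5 + 2.5·2 = 9.5; r = 6.5 − 9.5 = -3
h=4: ŷ = 4.5 + 2.5·4 = 14.5; r = 10.9 − 14.5 = -3.6
h=6: ŷ = 4.5 + 2.5·6 = 19.5; r = 23.5 − 19.5 = 4
h=8: ŷ = 4.5 + 2.5·8 = 24.5; r = 27.1 − 24.5 = 2.6
h=9: ŷ = 4.5 + 2.5·9 = 27; r = 30.6 − 27 = 3.6
h=10: ŷ = 4.5 + 2.5·10 = 29.5; r = 26.1 − 29.5 = -3.4
h=14: ŷ = 4.5 + 2.5·14 = 39.5; r = 36.9 − 39.5 = -2.6
h=15: ŷ = 4.5 + 2.5·15 = 42; r = 42.8 − 42 = 0.8
Signs: + − − + + + − − +
Runs: +×1, −×2, +×3, −×2, +×1 → 5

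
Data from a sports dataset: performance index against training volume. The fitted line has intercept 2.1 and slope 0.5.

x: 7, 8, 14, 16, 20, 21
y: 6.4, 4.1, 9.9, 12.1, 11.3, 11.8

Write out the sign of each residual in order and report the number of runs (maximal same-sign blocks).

x=7: ŷ = 2.1 + 0.5·7 = 5.6; e = 6.4 − 5.6 = 0.8
x=8: ŷ = 2.1 + 0.5·8 = 6.1; e = 4.1 − 6.1 = -2
x=14: ŷ = 2.1 + 0.5·14 = 9.1; e = 9.9 − 9.1 = 0.8
x=16: ŷ = 2.1 + 0.5·16 = 10.1; e = 12.1 − 10.1 = 2
x=20: ŷ = 2.1 + 0.5·20 = 12.1; e = 11.3 − 12.1 = -0.8
x=21: ŷ = 2.1 + 0.5·21 = 12.6; e = 11.8 − 12.6 = -0.8
Signs: + − + + − −
Runs: +×1, −×1, +×2, −×2 → 4

4 runs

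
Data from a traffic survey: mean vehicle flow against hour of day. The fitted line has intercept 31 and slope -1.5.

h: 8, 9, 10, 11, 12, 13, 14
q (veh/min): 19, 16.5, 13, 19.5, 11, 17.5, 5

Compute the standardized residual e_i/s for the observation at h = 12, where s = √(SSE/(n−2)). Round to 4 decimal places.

-0.4472

h=8: ŷ = 31 − 1.5·8 = 19; e = 19 − 19 = 0
h=9: ŷ = 31 − 1.5·9 = 17.5; e = 16.5 − 17.5 = -1
h=10: ŷ = 31 − 1.5·10 = 16; e = 13 − 16 = -3
h=11: ŷ = 31 − 1.5·11 = 14.5; e = 19.5 − 14.5 = 5
h=12: ŷ = 31 − 1.5·12 = 13; e = 11 − 13 = -2
h=13: ŷ = 31 − 1.5·13 = 11.5; e = 17.5 − 11.5 = 6
h=14: ŷ = 31 − 1.5·14 = 10; e = 5 − 10 = -5
SSE = 0 + 1 + 9 + 25 + 4 + 36 + 25 = 100
s = √(100/5) = 4.47214
e/s = -2 / 4.47214 = -0.4472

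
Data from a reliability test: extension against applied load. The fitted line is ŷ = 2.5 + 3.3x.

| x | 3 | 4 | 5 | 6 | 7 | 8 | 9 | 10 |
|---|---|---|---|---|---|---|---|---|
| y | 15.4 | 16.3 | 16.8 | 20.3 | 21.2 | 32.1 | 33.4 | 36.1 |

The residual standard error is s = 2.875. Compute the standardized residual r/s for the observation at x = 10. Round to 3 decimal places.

0.209

ŷ = 2.5 + 3.3·10 = 35.5
r = 36.1 − 35.5 = 0.6
r/s = 0.6 / 2.875 = 0.209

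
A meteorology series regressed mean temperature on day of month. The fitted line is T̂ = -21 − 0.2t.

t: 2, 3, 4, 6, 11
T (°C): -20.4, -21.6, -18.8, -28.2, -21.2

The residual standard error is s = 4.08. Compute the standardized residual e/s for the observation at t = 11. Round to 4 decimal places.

0.4902

T̂ = -21 − 0.2·11 = -23.2
e = -21.2 − (-23.2) = 2
e/s = 2 / 4.08 = 0.4902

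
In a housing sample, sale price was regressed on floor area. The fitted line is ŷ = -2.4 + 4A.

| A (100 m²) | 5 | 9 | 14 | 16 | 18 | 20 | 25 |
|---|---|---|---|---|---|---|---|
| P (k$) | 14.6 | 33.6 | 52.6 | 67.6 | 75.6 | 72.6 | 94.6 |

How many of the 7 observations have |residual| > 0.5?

A=5: ŷ = -2.4 + 4·5 = 17.6; r = 14.6 − 17.6 = -3
A=9: ŷ = -2.4 + 4·9 = 33.6; r = 33.6 − 33.6 = 0
A=14: ŷ = -2.4 + 4·14 = 53.6; r = 52.6 − 53.6 = -1
A=16: ŷ = -2.4 + 4·16 = 61.6; r = 67.6 − 61.6 = 6
A=18: ŷ = -2.4 + 4·18 = 69.6; r = 75.6 − 69.6 = 6
A=20: ŷ = -2.4 + 4·20 = 77.6; r = 72.6 − 77.6 = -5
A=25: ŷ = -2.4 + 4·25 = 97.6; r = 94.6 − 97.6 = -3
|r| > 0.5: A=5 (|r|=3), A=14 (|r|=1), A=16 (|r|=6), A=18 (|r|=6), A=20 (|r|=5), A=25 (|r|=3) → 6

6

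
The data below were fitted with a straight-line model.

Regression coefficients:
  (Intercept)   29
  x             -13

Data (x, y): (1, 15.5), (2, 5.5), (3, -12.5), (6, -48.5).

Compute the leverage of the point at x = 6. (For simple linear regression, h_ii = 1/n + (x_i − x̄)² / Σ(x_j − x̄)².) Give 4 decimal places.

x̄ = (1 + 2 + 3 + 6)/4 = 3
Σ(x − x̄)² = 4 + 1 + 0 + 9 = 14
h = 1/4 + (3)²/14 = 0.25 + 0.642857 = 0.8929

h = 0.8929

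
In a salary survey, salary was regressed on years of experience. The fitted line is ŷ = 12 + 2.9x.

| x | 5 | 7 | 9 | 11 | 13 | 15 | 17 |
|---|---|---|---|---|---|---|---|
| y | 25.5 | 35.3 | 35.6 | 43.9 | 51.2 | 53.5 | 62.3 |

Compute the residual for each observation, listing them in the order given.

-1, 3, -2.5, 0, 1.5, -2, 1

x=5: ŷ = 12 + 2.9·5 = 26.5; e = 25.5 − 26.5 = -1
x=7: ŷ = 12 + 2.9·7 = 32.3; e = 35.3 − 32.3 = 3
x=9: ŷ = 12 + 2.9·9 = 38.1; e = 35.6 − 38.1 = -2.5
x=11: ŷ = 12 + 2.9·11 = 43.9; e = 43.9 − 43.9 = 0
x=13: ŷ = 12 + 2.9·13 = 49.7; e = 51.2 − 49.7 = 1.5
x=15: ŷ = 12 + 2.9·15 = 55.5; e = 53.5 − 55.5 = -2
x=17: ŷ = 12 + 2.9·17 = 61.3; e = 62.3 − 61.3 = 1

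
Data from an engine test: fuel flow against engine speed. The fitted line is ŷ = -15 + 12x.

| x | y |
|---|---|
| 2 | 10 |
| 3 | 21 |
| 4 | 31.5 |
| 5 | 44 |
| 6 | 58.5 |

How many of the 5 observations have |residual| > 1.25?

x=2: ŷ = -15 + 12·2 = 9; e = 10 − 9 = 1
x=3: ŷ = -15 + 12·3 = 21; e = 21 − 21 = 0
x=4: ŷ = -15 + 12·4 = 33; e = 31.5 − 33 = -1.5
x=5: ŷ = -15 + 12·5 = 45; e = 44 − 45 = -1
x=6: ŷ = -15 + 12·6 = 57; e = 58.5 − 57 = 1.5
|e| > 1.25: x=4 (|e|=1.5), x=6 (|e|=1.5) → 2

2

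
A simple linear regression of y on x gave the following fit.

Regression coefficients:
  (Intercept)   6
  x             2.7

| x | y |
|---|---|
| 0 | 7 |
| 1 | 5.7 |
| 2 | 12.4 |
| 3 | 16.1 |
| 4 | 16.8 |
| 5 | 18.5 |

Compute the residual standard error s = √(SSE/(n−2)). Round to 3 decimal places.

s = 2.000

x=0: ŷ = 6 + 2.7·0 = 6; e = 7 − 6 = 1
x=1: ŷ = 6 + 2.7·1 = 8.7; e = 5.7 − 8.7 = -3
x=2: ŷ = 6 + 2.7·2 = 11.4; e = 12.4 − 11.4 = 1
x=3: ŷ = 6 + 2.7·3 = 14.1; e = 16.1 − 14.1 = 2
x=4: ŷ = 6 + 2.7·4 = 16.8; e = 16.8 − 16.8 = 0
x=5: ŷ = 6 + 2.7·5 = 19.5; e = 18.5 − 19.5 = -1
SSE = 1 + 9 + 1 + 4 + 0 + 1 = 16
s = √(16/4) = √4 ≈ 2.000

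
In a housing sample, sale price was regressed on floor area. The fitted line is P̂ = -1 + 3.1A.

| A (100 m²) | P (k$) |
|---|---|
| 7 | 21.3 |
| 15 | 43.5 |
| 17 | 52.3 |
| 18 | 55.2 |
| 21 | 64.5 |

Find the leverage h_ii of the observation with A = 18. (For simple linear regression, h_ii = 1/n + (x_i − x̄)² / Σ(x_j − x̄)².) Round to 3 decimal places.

Ā = (7 + 15 + 17 + 18 + 21)/5 = 15.6
Σ(A − Ā)² = 73.96 + 0.36 + 1.96 + 5.76 + 29.16 = 111.2
h = 1/5 + (2.4)²/111.2 = 0.2 + 0.0517986 = 0.252

h = 0.252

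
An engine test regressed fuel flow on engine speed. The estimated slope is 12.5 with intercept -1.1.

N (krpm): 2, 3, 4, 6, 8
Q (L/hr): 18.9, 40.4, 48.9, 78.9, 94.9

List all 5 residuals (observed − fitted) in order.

-5, 4, 0, 5, -4

N=2: ŷ = -1.1 + 12.5·2 = 23.9; r = 18.9 − 23.9 = -5
N=3: ŷ = -1.1 + 12.5·3 = 36.4; r = 40.4 − 36.4 = 4
N=4: ŷ = -1.1 + 12.5·4 = 48.9; r = 48.9 − 48.9 = 0
N=6: ŷ = -1.1 + 12.5·6 = 73.9; r = 78.9 − 73.9 = 5
N=8: ŷ = -1.1 + 12.5·8 = 98.9; r = 94.9 − 98.9 = -4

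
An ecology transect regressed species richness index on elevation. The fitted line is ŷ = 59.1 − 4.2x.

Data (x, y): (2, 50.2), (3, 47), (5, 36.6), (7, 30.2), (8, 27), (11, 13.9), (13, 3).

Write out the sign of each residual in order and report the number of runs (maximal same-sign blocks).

x=2: ŷ = 59.1 − 4.2·2 = 50.7; e = 50.2 − 50.7 = -0.5
x=3: ŷ = 59.1 − 4.2·3 = 46.5; e = 47 − 46.5 = 0.5
x=5: ŷ = 59.1 − 4.2·5 = 38.1; e = 36.6 − 38.1 = -1.5
x=7: ŷ = 59.1 − 4.2·7 = 29.7; e = 30.2 − 29.7 = 0.5
x=8: ŷ = 59.1 − 4.2·8 = 25.5; e = 27 − 25.5 = 1.5
x=11: ŷ = 59.1 − 4.2·11 = 12.9; e = 13.9 − 12.9 = 1
x=13: ŷ = 59.1 − 4.2·13 = 4.5; e = 3 − 4.5 = -1.5
Signs: − + − + + + −
Runs: −×1, +×1, −×1, +×3, −×1 → 5

5 runs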